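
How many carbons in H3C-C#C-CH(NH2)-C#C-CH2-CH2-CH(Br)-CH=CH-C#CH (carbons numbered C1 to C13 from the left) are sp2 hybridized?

C1: sp3
C2: sp
C3: sp
C4: sp3
C5: sp
C6: sp
C7: sp3
C8: sp3
C9: sp3
C10: sp2 ✓
C11: sp2 ✓
C12: sp
C13: sp
C10, C11 → 2 sp2 carbons.

2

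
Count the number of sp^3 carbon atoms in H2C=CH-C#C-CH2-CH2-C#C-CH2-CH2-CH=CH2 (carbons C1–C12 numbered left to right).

4

C1: sp2
C2: sp2
C3: sp
C4: sp
C5: sp3 ✓
C6: sp3 ✓
C7: sp
C8: sp
C9: sp3 ✓
C10: sp3 ✓
C11: sp2
C12: sp2
C5, C6, C9, C10 → 4 sp3 carbons.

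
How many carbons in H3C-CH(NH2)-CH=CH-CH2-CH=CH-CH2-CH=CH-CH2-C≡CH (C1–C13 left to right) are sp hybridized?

C1: sp3
C2: sp3
C3: sp2
C4: sp2
C5: sp3
C6: sp2
C7: sp2
C8: sp3
C9: sp2
C10: sp2
C11: sp3
C12: sp ✓
C13: sp ✓
C12, C13 → 2 sp carbons.

2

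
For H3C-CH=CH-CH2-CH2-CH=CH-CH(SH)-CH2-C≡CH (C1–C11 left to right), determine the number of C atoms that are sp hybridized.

C1: sp3
C2: sp2
C3: sp2
C4: sp3
C5: sp3
C6: sp2
C7: sp2
C8: sp3
C9: sp3
C10: sp ✓
C11: sp ✓
C10, C11 → 2 sp carbons.

2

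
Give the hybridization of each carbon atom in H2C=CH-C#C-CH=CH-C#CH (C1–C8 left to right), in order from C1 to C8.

C1 sp2, C2 sp2, C3 sp, C4 sp, C5 sp2, C6 sp2, C7 sp, C8 sp

C1: 3 σ bonds, plus one π bond — 3 electron domains, sp2.
C2 (3 σ bonds, plus one π bond) has steric number 3: sp2.
C3: 2 σ bonds, plus two π bonds; 2 regions of electron density → sp.
C4 (2 σ bonds, plus two π bonds) has steric number 2: sp.
C5 (3 σ bonds, plus one π bond) has steric number 3: sp2.
C6 has 3 σ bonds, plus one π bond: steric number 3 → sp2.
C7 (2 σ bonds, plus two π bonds) has steric number 2: sp.
C8 carries 2 σ bonds, plus two π bonds, giving a steric number of 2, so it is sp.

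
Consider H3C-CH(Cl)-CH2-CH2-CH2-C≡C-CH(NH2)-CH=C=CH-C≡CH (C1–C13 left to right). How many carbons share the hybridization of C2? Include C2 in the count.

C2 is sp3 (only σ bonds).
C1: sp3 ✓
C2: sp3 ✓
C3: sp3 ✓
C4: sp3 ✓
C5: sp3 ✓
C6: sp
C7: sp
C8: sp3 ✓
C9: sp2
C10: sp
C11: sp2
C12: sp
C13: sp
6 carbons are sp3.

6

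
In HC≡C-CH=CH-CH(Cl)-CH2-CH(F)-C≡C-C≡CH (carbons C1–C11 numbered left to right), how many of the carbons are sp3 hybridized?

C1: sp
C2: sp
C3: sp2
C4: sp2
C5: sp3 ✓
C6: sp3 ✓
C7: sp3 ✓
C8: sp
C9: sp
C10: sp
C11: sp
C5, C6, C7 → 3 sp3 carbons.

3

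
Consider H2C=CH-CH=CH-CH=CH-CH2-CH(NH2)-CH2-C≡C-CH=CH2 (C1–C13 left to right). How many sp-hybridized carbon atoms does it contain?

2

C1: sp2
C2: sp2
C3: sp2
C4: sp2
C5: sp2
C6: sp2
C7: sp3
C8: sp3
C9: sp3
C10: sp ✓
C11: sp ✓
C12: sp2
C13: sp2
C10, C11 → 2 sp carbons.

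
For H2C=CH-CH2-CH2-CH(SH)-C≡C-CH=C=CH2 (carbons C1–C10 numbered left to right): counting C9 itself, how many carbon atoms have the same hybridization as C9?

C9 is sp (two π bonds).
C1: sp2
C2: sp2
C3: sp3
C4: sp3
C5: sp3
C6: sp ✓
C7: sp ✓
C8: sp2
C9: sp ✓
C10: sp2
3 carbons are sp.

3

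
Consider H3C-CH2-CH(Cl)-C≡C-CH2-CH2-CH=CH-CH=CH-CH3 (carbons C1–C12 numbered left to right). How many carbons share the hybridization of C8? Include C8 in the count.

4

C8 is sp2 (one π bond).
C1: sp3
C2: sp3
C3: sp3
C4: sp
C5: sp
C6: sp3
C7: sp3
C8: sp2 ✓
C9: sp2 ✓
C10: sp2 ✓
C11: sp2 ✓
C12: sp3
4 carbons are sp2.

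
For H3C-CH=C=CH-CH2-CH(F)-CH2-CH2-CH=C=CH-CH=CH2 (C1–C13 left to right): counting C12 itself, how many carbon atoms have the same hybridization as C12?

6

C12 is sp2 (one π bond).
C1: sp3
C2: sp2 ✓
C3: sp
C4: sp2 ✓
C5: sp3
C6: sp3
C7: sp3
C8: sp3
C9: sp2 ✓
C10: sp
C11: sp2 ✓
C12: sp2 ✓
C13: sp2 ✓
6 carbons are sp2.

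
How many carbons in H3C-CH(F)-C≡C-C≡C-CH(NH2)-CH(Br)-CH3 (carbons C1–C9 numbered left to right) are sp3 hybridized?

5

C1: sp3 ✓
C2: sp3 ✓
C3: sp
C4: sp
C5: sp
C6: sp
C7: sp3 ✓
C8: sp3 ✓
C9: sp3 ✓
C1, C2, C7, C8, C9 → 5 sp3 carbons.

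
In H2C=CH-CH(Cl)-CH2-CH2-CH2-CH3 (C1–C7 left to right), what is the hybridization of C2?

sp2

C2: 3 σ bonds, plus one π bond; 3 regions of electron density → sp2.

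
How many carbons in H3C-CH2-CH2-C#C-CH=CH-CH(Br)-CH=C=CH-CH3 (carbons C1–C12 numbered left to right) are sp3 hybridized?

5

C1: sp3 ✓
C2: sp3 ✓
C3: sp3 ✓
C4: sp
C5: sp
C6: sp2
C7: sp2
C8: sp3 ✓
C9: sp2
C10: sp
C11: sp2
C12: sp3 ✓
C1, C2, C3, C8, C12 → 5 sp3 carbons.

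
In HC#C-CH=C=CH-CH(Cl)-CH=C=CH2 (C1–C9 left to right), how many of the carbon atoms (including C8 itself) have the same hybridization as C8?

4

C8 is sp (two π bonds).
C1: sp ✓
C2: sp ✓
C3: sp2
C4: sp ✓
C5: sp2
C6: sp3
C7: sp2
C8: sp ✓
C9: sp2
4 carbons are sp.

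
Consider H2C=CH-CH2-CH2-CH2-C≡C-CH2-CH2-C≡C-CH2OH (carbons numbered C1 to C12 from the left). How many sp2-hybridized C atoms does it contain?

C1: sp2 ✓
C2: sp2 ✓
C3: sp3
C4: sp3
C5: sp3
C6: sp
C7: sp
C8: sp3
C9: sp3
C10: sp
C11: sp
C12: sp3
C1, C2 → 2 sp2 carbons.

2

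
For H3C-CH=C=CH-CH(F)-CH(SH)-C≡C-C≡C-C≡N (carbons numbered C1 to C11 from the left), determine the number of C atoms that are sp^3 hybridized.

3

C1: sp3 ✓
C2: sp2
C3: sp
C4: sp2
C5: sp3 ✓
C6: sp3 ✓
C7: sp
C8: sp
C9: sp
C10: sp
C11: sp
C1, C5, C6 → 3 sp3 carbons.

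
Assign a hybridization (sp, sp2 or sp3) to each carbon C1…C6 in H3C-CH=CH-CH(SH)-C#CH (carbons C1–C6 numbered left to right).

C1 sp3, C2 sp2, C3 sp2, C4 sp3, C5 sp, C6 sp

C1: 4 σ bonds; 4 regions of electron density → sp3.
C2 has 3 σ bonds, plus one π bond: steric number 3 → sp2.
C3 has 3 σ bonds, plus one π bond: steric number 3 → sp2.
C4: 4 σ bonds; 4 regions of electron density → sp3.
C5 carries 2 σ bonds, plus two π bonds, giving a steric number of 2, so it is sp.
C6 (2 σ bonds, plus two π bonds) has steric number 2: sp.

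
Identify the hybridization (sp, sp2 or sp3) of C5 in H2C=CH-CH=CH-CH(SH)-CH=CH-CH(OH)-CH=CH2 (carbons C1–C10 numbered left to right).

sp^3

C5: 4 σ bonds; 4 regions of electron density → sp3.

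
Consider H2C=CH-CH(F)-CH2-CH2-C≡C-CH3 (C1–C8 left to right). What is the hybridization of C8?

C8 has 4 σ bonds: steric number 4 → sp3.

sp3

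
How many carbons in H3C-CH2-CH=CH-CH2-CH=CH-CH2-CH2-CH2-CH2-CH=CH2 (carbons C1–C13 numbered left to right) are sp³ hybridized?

C1: sp3 ✓
C2: sp3 ✓
C3: sp2
C4: sp2
C5: sp3 ✓
C6: sp2
C7: sp2
C8: sp3 ✓
C9: sp3 ✓
C10: sp3 ✓
C11: sp3 ✓
C12: sp2
C13: sp2
C1, C2, C5, C8, C9, C10, C11 → 7 sp3 carbons.

7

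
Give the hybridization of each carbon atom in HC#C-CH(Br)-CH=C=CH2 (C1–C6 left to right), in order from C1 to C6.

C1 carries 2 σ bonds, plus two π bonds, giving a steric number of 2, so it is sp.
C2 — 2 σ bonds, plus two π bonds. Steric number 2, so sp.
C3: 4 σ bonds; 4 regions of electron density → sp3.
C4: 3 σ bonds, plus one π bond; 3 regions of electron density → sp2.
C5: 2 σ bonds, plus two π bonds; 2 regions of electron density → sp.
C6 is sp2: 3 σ bonds, plus one π bond, 3 electron-density regions.

C1 sp, C2 sp, C3 sp3, C4 sp2, C5 sp, C6 sp2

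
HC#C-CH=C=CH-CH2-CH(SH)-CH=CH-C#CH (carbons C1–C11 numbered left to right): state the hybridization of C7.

C7 — 4 σ bonds. Steric number 4, so sp3.

sp^3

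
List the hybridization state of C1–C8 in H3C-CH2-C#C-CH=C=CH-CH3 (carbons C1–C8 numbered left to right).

C1 has 4 σ bonds: steric number 4 → sp3.
C2 has 4 σ bonds: steric number 4 → sp3.
C3 (2 σ bonds, plus two π bonds) has steric number 2: sp.
C4 — 2 σ bonds, plus two π bonds. Steric number 2, so sp.
C5: 3 σ bonds, plus one π bond — 3 electron domains, sp2.
C6: 2 σ bonds, plus two π bonds; 2 regions of electron density → sp.
C7 has 3 σ bonds, plus one π bond: steric number 3 → sp2.
C8 has 4 σ bonds: steric number 4 → sp3.

C1 sp3, C2 sp3, C3 sp, C4 sp, C5 sp2, C6 sp, C7 sp2, C8 sp3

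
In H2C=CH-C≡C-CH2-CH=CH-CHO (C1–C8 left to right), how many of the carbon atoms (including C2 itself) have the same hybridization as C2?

5

C2 is sp2 (one π bond).
C1: sp2 ✓
C2: sp2 ✓
C3: sp
C4: sp
C5: sp3
C6: sp2 ✓
C7: sp2 ✓
C8: sp2 ✓
5 carbons are sp2.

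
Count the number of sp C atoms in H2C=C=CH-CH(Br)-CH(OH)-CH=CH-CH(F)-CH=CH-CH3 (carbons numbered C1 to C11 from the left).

1

C1: sp2
C2: sp ✓
C3: sp2
C4: sp3
C5: sp3
C6: sp2
C7: sp2
C8: sp3
C9: sp2
C10: sp2
C11: sp3
C2 → 1 sp carbon.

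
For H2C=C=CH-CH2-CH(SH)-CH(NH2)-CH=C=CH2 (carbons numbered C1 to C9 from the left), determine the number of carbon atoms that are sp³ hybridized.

C1: sp2
C2: sp
C3: sp2
C4: sp3 ✓
C5: sp3 ✓
C6: sp3 ✓
C7: sp2
C8: sp
C9: sp2
C4, C5, C6 → 3 sp3 carbons.

3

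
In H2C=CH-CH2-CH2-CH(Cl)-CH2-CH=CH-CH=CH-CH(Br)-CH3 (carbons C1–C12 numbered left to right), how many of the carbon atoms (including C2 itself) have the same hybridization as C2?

C2 is sp2 (one π bond).
C1: sp2 ✓
C2: sp2 ✓
C3: sp3
C4: sp3
C5: sp3
C6: sp3
C7: sp2 ✓
C8: sp2 ✓
C9: sp2 ✓
C10: sp2 ✓
C11: sp3
C12: sp3
6 carbons are sp2.

6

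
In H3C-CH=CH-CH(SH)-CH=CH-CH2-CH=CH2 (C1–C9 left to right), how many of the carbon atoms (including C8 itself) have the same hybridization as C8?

6

C8 is sp2 (one π bond).
C1: sp3
C2: sp2 ✓
C3: sp2 ✓
C4: sp3
C5: sp2 ✓
C6: sp2 ✓
C7: sp3
C8: sp2 ✓
C9: sp2 ✓
6 carbons are sp2.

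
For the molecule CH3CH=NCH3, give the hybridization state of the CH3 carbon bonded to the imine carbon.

sp³

The CH3 carbon bonded to the imine carbon — 4 σ bonds. Steric number 4, so sp3.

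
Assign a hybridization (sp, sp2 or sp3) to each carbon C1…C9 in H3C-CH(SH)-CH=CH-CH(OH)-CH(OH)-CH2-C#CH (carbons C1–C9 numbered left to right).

C1: 4 σ bonds — 4 electron domains, sp3.
C2: 4 σ bonds; 4 regions of electron density → sp3.
C3: 3 σ bonds, plus one π bond; 3 regions of electron density → sp2.
C4: 3 σ bonds, plus one π bond; 3 regions of electron density → sp2.
C5 carries 4 σ bonds, giving a steric number of 4, so it is sp3.
C6 carries 4 σ bonds, giving a steric number of 4, so it is sp3.
C7 — 4 σ bonds. Steric number 4, so sp3.
C8 is sp: 2 σ bonds, plus two π bonds, 2 electron-density regions.
C9 carries 2 σ bonds, plus two π bonds, giving a steric number of 2, so it is sp.

C1 sp3, C2 sp3, C3 sp2, C4 sp2, C5 sp3, C6 sp3, C7 sp3, C8 sp, C9 sp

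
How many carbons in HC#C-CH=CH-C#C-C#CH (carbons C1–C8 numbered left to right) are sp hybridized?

C1: sp ✓
C2: sp ✓
C3: sp2
C4: sp2
C5: sp ✓
C6: sp ✓
C7: sp ✓
C8: sp ✓
C1, C2, C5, C6, C7, C8 → 6 sp carbons.

6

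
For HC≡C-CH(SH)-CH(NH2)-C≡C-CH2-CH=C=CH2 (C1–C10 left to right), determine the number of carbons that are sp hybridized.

5

C1: sp ✓
C2: sp ✓
C3: sp3
C4: sp3
C5: sp ✓
C6: sp ✓
C7: sp3
C8: sp2
C9: sp ✓
C10: sp2
C1, C2, C5, C6, C9 → 5 sp carbons.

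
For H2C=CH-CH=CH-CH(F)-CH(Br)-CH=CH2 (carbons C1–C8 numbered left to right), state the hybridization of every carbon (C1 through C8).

C1 has 3 σ bonds, plus one π bond: steric number 3 → sp2.
C2: 3 σ bonds, plus one π bond — 3 electron domains, sp2.
C3 has 3 σ bonds, plus one π bond: steric number 3 → sp2.
C4 (3 σ bonds, plus one π bond) has steric number 3: sp2.
C5 carries 4 σ bonds, giving a steric number of 4, so it is sp3.
C6 — 4 σ bonds. Steric number 4, so sp3.
C7 — 3 σ bonds, plus one π bond. Steric number 3, so sp2.
C8 is sp2: 3 σ bonds, plus one π bond, 3 electron-density regions.

C1 sp2, C2 sp2, C3 sp2, C4 sp2, C5 sp3, C6 sp3, C7 sp2, C8 sp2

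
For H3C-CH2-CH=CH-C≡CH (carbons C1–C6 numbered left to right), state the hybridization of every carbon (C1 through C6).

C1: 4 σ bonds; 4 regions of electron density → sp3.
C2: 4 σ bonds — 4 electron domains, sp3.
C3 has 3 σ bonds, plus one π bond: steric number 3 → sp2.
C4: 3 σ bonds, plus one π bond; 3 regions of electron density → sp2.
C5 — 2 σ bonds, plus two π bonds. Steric number 2, so sp.
C6: 2 σ bonds, plus two π bonds; 2 regions of electron density → sp.

C1 sp3, C2 sp3, C3 sp2, C4 sp2, C5 sp, C6 sp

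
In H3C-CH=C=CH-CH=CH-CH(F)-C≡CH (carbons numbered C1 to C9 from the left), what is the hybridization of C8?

C8 — 2 σ bonds, plus two π bonds. Steric number 2, so sp.

sp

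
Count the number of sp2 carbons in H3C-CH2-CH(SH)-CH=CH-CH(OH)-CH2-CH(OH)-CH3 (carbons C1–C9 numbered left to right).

C1: sp3
C2: sp3
C3: sp3
C4: sp2 ✓
C5: sp2 ✓
C6: sp3
C7: sp3
C8: sp3
C9: sp3
C4, C5 → 2 sp2 carbons.

2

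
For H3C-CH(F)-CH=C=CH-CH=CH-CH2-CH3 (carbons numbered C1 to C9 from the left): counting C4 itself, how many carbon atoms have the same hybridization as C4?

1

C4 is sp (two π bonds).
C1: sp3
C2: sp3
C3: sp2
C4: sp ✓
C5: sp2
C6: sp2
C7: sp2
C8: sp3
C9: sp3
1 carbon is sp.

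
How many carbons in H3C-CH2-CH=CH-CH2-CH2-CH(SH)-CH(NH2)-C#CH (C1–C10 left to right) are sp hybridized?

C1: sp3
C2: sp3
C3: sp2
C4: sp2
C5: sp3
C6: sp3
C7: sp3
C8: sp3
C9: sp ✓
C10: sp ✓
C9, C10 → 2 sp carbons.

2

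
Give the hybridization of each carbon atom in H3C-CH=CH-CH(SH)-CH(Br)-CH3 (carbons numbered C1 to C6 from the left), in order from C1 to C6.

C1: 4 σ bonds; 4 regions of electron density → sp3.
C2 has 3 σ bonds, plus one π bond: steric number 3 → sp2.
C3 — 3 σ bonds, plus one π bond. Steric number 3, so sp2.
C4 is sp3: 4 σ bonds, 4 electron-density regions.
C5: 4 σ bonds; 4 regions of electron density → sp3.
C6 has 4 σ bonds: steric number 4 → sp3.

C1 sp3, C2 sp2, C3 sp2, C4 sp3, C5 sp3, C6 sp3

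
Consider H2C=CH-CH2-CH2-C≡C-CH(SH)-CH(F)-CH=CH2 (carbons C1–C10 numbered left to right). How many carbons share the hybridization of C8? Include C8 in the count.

4

C8 is sp3 (only σ bonds).
C1: sp2
C2: sp2
C3: sp3 ✓
C4: sp3 ✓
C5: sp
C6: sp
C7: sp3 ✓
C8: sp3 ✓
C9: sp2
C10: sp2
4 carbons are sp3.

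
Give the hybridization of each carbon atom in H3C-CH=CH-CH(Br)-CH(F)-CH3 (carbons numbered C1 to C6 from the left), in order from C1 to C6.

C1 sp3, C2 sp2, C3 sp2, C4 sp3, C5 sp3, C6 sp3

C1 — 4 σ bonds. Steric number 4, so sp3.
C2: 3 σ bonds, plus one π bond; 3 regions of electron density → sp2.
C3 — 3 σ bonds, plus one π bond. Steric number 3, so sp2.
C4 has 4 σ bonds: steric number 4 → sp3.
C5 has 4 σ bonds: steric number 4 → sp3.
C6: 4 σ bonds — 4 electron domains, sp3.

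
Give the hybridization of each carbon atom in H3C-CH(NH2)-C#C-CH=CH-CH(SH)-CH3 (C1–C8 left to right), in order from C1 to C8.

C1 sp3, C2 sp3, C3 sp, C4 sp, C5 sp2, C6 sp2, C7 sp3, C8 sp3

C1 is sp3: 4 σ bonds, 4 electron-density regions.
C2 carries 4 σ bonds, giving a steric number of 4, so it is sp3.
C3 (2 σ bonds, plus two π bonds) has steric number 2: sp.
C4 has 2 σ bonds, plus two π bonds: steric number 2 → sp.
C5 (3 σ bonds, plus one π bond) has steric number 3: sp2.
C6 carries 3 σ bonds, plus one π bond, giving a steric number of 3, so it is sp2.
C7 — 4 σ bonds. Steric number 4, so sp3.
C8 has 4 σ bonds: steric number 4 → sp3.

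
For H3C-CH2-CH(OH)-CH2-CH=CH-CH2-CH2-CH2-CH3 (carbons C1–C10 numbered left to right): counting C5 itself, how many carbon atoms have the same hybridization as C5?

2

C5 is sp2 (one π bond).
C1: sp3
C2: sp3
C3: sp3
C4: sp3
C5: sp2 ✓
C6: sp2 ✓
C7: sp3
C8: sp3
C9: sp3
C10: sp3
2 carbons are sp2.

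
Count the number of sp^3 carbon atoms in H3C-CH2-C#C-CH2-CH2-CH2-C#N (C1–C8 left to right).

C1: sp3 ✓
C2: sp3 ✓
C3: sp
C4: sp
C5: sp3 ✓
C6: sp3 ✓
C7: sp3 ✓
C8: sp
C1, C2, C5, C6, C7 → 5 sp3 carbons.

5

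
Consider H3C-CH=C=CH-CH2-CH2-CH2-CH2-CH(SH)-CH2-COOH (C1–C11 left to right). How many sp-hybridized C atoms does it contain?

C1: sp3
C2: sp2
C3: sp ✓
C4: sp2
C5: sp3
C6: sp3
C7: sp3
C8: sp3
C9: sp3
C10: sp3
C11: sp2
C3 → 1 sp carbon.

1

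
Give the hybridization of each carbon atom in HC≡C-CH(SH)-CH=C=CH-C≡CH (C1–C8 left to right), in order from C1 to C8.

C1 sp, C2 sp, C3 sp3, C4 sp2, C5 sp, C6 sp2, C7 sp, C8 sp

C1: 2 σ bonds, plus two π bonds; 2 regions of electron density → sp.
C2 carries 2 σ bonds, plus two π bonds, giving a steric number of 2, so it is sp.
C3 (4 σ bonds) has steric number 4: sp3.
C4: 3 σ bonds, plus one π bond; 3 regions of electron density → sp2.
C5 has 2 σ bonds, plus two π bonds: steric number 2 → sp.
C6 (3 σ bonds, plus one π bond) has steric number 3: sp2.
C7: 2 σ bonds, plus two π bonds; 2 regions of electron density → sp.
C8 has 2 σ bonds, plus two π bonds: steric number 2 → sp.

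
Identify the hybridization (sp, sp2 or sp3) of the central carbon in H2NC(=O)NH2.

The central carbon (3 σ bonds, plus one π bond) has steric number 3: sp2.

sp²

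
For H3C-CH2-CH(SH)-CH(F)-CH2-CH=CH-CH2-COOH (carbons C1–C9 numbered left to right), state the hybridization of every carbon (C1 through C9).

C1 sp3, C2 sp3, C3 sp3, C4 sp3, C5 sp3, C6 sp2, C7 sp2, C8 sp3, C9 sp2

C1 is sp3: 4 σ bonds, 4 electron-density regions.
C2 (4 σ bonds) has steric number 4: sp3.
C3 is sp3: 4 σ bonds, 4 electron-density regions.
C4 has 4 σ bonds: steric number 4 → sp3.
C5 has 4 σ bonds: steric number 4 → sp3.
C6: 3 σ bonds, plus one π bond — 3 electron domains, sp2.
C7: 3 σ bonds, plus one π bond; 3 regions of electron density → sp2.
C8 carries 4 σ bonds, giving a steric number of 4, so it is sp3.
C9 (3 σ bonds, plus one π bond) has steric number 3: sp2.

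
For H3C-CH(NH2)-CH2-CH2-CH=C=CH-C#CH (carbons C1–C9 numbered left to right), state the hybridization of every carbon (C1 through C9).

C1 sp3, C2 sp3, C3 sp3, C4 sp3, C5 sp2, C6 sp, C7 sp2, C8 sp, C9 sp

C1: 4 σ bonds — 4 electron domains, sp3.
C2: 4 σ bonds; 4 regions of electron density → sp3.
C3 has 4 σ bonds: steric number 4 → sp3.
C4 (4 σ bonds) has steric number 4: sp3.
C5 has 3 σ bonds, plus one π bond: steric number 3 → sp2.
C6 (2 σ bonds, plus two π bonds) has steric number 2: sp.
C7: 3 σ bonds, plus one π bond; 3 regions of electron density → sp2.
C8 — 2 σ bonds, plus two π bonds. Steric number 2, so sp.
C9 carries 2 σ bonds, plus two π bonds, giving a steric number of 2, so it is sp.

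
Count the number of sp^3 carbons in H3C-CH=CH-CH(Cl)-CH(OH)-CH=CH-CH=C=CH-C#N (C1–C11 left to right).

3

C1: sp3 ✓
C2: sp2
C3: sp2
C4: sp3 ✓
C5: sp3 ✓
C6: sp2
C7: sp2
C8: sp2
C9: sp
C10: sp2
C11: sp
C1, C4, C5 → 3 sp3 carbons.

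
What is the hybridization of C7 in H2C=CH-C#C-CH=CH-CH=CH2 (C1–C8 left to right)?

C7 (3 σ bonds, plus one π bond) has steric number 3: sp2.

sp²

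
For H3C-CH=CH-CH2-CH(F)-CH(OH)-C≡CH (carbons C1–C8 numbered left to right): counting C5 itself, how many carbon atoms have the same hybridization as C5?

4

C5 is sp3 (only σ bonds).
C1: sp3 ✓
C2: sp2
C3: sp2
C4: sp3 ✓
C5: sp3 ✓
C6: sp3 ✓
C7: sp
C8: sp
4 carbons are sp3.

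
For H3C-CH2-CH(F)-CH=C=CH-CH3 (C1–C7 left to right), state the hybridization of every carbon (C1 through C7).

C1 — 4 σ bonds. Steric number 4, so sp3.
C2 (4 σ bonds) has steric number 4: sp3.
C3: 4 σ bonds; 4 regions of electron density → sp3.
C4 (3 σ bonds, plus one π bond) has steric number 3: sp2.
C5 (2 σ bonds, plus two π bonds) has steric number 2: sp.
C6 has 3 σ bonds, plus one π bond: steric number 3 → sp2.
C7: 4 σ bonds — 4 electron domains, sp3.

C1 sp3, C2 sp3, C3 sp3, C4 sp2, C5 sp, C6 sp2, C7 sp3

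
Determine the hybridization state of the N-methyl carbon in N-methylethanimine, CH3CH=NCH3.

sp3

The N-methyl carbon — 4 σ bonds. Steric number 4, so sp3.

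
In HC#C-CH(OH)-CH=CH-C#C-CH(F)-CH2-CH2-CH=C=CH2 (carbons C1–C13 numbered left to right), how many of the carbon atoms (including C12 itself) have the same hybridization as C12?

C12 is sp (two π bonds).
C1: sp ✓
C2: sp ✓
C3: sp3
C4: sp2
C5: sp2
C6: sp ✓
C7: sp ✓
C8: sp3
C9: sp3
C10: sp3
C11: sp2
C12: sp ✓
C13: sp2
5 carbons are sp.

5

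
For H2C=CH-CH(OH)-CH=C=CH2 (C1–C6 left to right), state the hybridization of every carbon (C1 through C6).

C1 sp2, C2 sp2, C3 sp3, C4 sp2, C5 sp, C6 sp2

C1 has 3 σ bonds, plus one π bond: steric number 3 → sp2.
C2: 3 σ bonds, plus one π bond — 3 electron domains, sp2.
C3: 4 σ bonds — 4 electron domains, sp3.
C4 (3 σ bonds, plus one π bond) has steric number 3: sp2.
C5 (2 σ bonds, plus two π bonds) has steric number 2: sp.
C6: 3 σ bonds, plus one π bond; 3 regions of electron density → sp2.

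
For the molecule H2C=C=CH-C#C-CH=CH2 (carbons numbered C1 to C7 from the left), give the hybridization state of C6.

C6 carries 3 σ bonds, plus one π bond, giving a steric number of 3, so it is sp2.

sp^2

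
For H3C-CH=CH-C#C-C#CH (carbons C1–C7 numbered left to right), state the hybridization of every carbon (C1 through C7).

C1 is sp3: 4 σ bonds, 4 electron-density regions.
C2: 3 σ bonds, plus one π bond — 3 electron domains, sp2.
C3: 3 σ bonds, plus one π bond; 3 regions of electron density → sp2.
C4 carries 2 σ bonds, plus two π bonds, giving a steric number of 2, so it is sp.
C5 carries 2 σ bonds, plus two π bonds, giving a steric number of 2, so it is sp.
C6 — 2 σ bonds, plus two π bonds. Steric number 2, so sp.
C7: 2 σ bonds, plus two π bonds — 2 electron domains, sp.

C1 sp3, C2 sp2, C3 sp2, C4 sp, C5 sp, C6 sp, C7 sp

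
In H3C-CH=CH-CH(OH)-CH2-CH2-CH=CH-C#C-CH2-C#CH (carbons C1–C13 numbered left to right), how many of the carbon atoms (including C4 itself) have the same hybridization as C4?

5

C4 is sp3 (only σ bonds).
C1: sp3 ✓
C2: sp2
C3: sp2
C4: sp3 ✓
C5: sp3 ✓
C6: sp3 ✓
C7: sp2
C8: sp2
C9: sp
C10: sp
C11: sp3 ✓
C12: sp
C13: sp
5 carbons are sp3.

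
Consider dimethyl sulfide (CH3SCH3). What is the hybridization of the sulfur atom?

sp³

The sulfur atom is sp3: 2 σ bonds and 2 lone pairs, 4 electron-density regions.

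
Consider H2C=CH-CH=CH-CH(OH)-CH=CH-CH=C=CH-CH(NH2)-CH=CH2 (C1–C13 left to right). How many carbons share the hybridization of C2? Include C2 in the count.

10

C2 is sp2 (one π bond).
C1: sp2 ✓
C2: sp2 ✓
C3: sp2 ✓
C4: sp2 ✓
C5: sp3
C6: sp2 ✓
C7: sp2 ✓
C8: sp2 ✓
C9: sp
C10: sp2 ✓
C11: sp3
C12: sp2 ✓
C13: sp2 ✓
10 carbons are sp2.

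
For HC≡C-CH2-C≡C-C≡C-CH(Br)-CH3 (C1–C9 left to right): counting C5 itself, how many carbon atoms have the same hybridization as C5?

6

C5 is sp (two π bonds).
C1: sp ✓
C2: sp ✓
C3: sp3
C4: sp ✓
C5: sp ✓
C6: sp ✓
C7: sp ✓
C8: sp3
C9: sp3
6 carbons are sp.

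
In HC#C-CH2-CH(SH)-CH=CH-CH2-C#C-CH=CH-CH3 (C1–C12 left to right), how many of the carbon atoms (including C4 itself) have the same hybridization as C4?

C4 is sp3 (only σ bonds).
C1: sp
C2: sp
C3: sp3 ✓
C4: sp3 ✓
C5: sp2
C6: sp2
C7: sp3 ✓
C8: sp
C9: sp
C10: sp2
C11: sp2
C12: sp3 ✓
4 carbons are sp3.

4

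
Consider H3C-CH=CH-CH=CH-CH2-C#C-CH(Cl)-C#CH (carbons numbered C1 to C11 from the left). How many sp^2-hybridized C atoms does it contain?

C1: sp3
C2: sp2 ✓
C3: sp2 ✓
C4: sp2 ✓
C5: sp2 ✓
C6: sp3
C7: sp
C8: sp
C9: sp3
C10: sp
C11: sp
C2, C3, C4, C5 → 4 sp2 carbons.

4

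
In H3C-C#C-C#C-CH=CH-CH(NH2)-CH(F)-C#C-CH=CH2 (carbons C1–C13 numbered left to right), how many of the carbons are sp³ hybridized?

3

C1: sp3 ✓
C2: sp
C3: sp
C4: sp
C5: sp
C6: sp2
C7: sp2
C8: sp3 ✓
C9: sp3 ✓
C10: sp
C11: sp
C12: sp2
C13: sp2
C1, C8, C9 → 3 sp3 carbons.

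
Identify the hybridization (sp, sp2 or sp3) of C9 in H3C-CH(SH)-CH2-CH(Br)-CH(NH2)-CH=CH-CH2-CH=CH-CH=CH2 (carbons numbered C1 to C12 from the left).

C9: 3 σ bonds, plus one π bond — 3 electron domains, sp2.

sp²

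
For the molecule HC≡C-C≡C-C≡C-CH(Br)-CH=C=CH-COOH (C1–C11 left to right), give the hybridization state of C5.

C5 (2 σ bonds, plus two π bonds) has steric number 2: sp.

sp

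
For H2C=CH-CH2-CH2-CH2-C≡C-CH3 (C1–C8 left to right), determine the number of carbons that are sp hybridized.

C1: sp2
C2: sp2
C3: sp3
C4: sp3
C5: sp3
C6: sp ✓
C7: sp ✓
C8: sp3
C6, C7 → 2 sp carbons.

2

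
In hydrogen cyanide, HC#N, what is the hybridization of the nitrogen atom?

sp

The nitrogen atom is sp: 1 σ bond and 1 lone pair, plus two π bonds, 2 electron-density regions.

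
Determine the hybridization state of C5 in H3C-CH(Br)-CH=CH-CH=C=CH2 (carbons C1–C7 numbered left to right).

C5 — 3 σ bonds, plus one π bond. Steric number 3, so sp2.

sp2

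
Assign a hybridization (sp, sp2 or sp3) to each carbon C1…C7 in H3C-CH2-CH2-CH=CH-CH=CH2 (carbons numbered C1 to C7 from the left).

C1 sp3, C2 sp3, C3 sp3, C4 sp2, C5 sp2, C6 sp2, C7 sp2

C1: 4 σ bonds — 4 electron domains, sp3.
C2 has 4 σ bonds: steric number 4 → sp3.
C3 has 4 σ bonds: steric number 4 → sp3.
C4 — 3 σ bonds, plus one π bond. Steric number 3, so sp2.
C5 (3 σ bonds, plus one π bond) has steric number 3: sp2.
C6 has 3 σ bonds, plus one π bond: steric number 3 → sp2.
C7 — 3 σ bonds, plus one π bond. Steric number 3, so sp2.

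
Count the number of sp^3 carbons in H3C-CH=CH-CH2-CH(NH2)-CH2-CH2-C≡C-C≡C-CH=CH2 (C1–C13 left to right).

5

C1: sp3 ✓
C2: sp2
C3: sp2
C4: sp3 ✓
C5: sp3 ✓
C6: sp3 ✓
C7: sp3 ✓
C8: sp
C9: sp
C10: sp
C11: sp
C12: sp2
C13: sp2
C1, C4, C5, C6, C7 → 5 sp3 carbons.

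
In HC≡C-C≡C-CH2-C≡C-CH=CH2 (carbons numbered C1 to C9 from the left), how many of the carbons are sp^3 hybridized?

C1: sp
C2: sp
C3: sp
C4: sp
C5: sp3 ✓
C6: sp
C7: sp
C8: sp2
C9: sp2
C5 → 1 sp3 carbon.

1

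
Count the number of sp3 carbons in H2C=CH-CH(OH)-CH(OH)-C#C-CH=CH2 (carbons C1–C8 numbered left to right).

C1: sp2
C2: sp2
C3: sp3 ✓
C4: sp3 ✓
C5: sp
C6: sp
C7: sp2
C8: sp2
C3, C4 → 2 sp3 carbons.

2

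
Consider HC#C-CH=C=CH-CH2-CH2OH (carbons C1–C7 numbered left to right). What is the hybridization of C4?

sp

C4 has 2 σ bonds, plus two π bonds: steric number 2 → sp.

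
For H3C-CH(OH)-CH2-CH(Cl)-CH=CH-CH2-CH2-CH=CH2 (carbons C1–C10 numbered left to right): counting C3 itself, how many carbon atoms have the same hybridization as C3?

6

C3 is sp3 (only σ bonds).
C1: sp3 ✓
C2: sp3 ✓
C3: sp3 ✓
C4: sp3 ✓
C5: sp2
C6: sp2
C7: sp3 ✓
C8: sp3 ✓
C9: sp2
C10: sp2
6 carbons are sp3.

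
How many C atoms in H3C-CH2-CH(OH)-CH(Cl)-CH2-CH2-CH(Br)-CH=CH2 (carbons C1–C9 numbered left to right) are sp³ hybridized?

C1: sp3 ✓
C2: sp3 ✓
C3: sp3 ✓
C4: sp3 ✓
C5: sp3 ✓
C6: sp3 ✓
C7: sp3 ✓
C8: sp2
C9: sp2
C1, C2, C3, C4, C5, C6, C7 → 7 sp3 carbons.

7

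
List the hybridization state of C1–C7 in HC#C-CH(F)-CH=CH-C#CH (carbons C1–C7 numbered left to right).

C1 has 2 σ bonds, plus two π bonds: steric number 2 → sp.
C2 (2 σ bonds, plus two π bonds) has steric number 2: sp.
C3: 4 σ bonds; 4 regions of electron density → sp3.
C4 has 3 σ bonds, plus one π bond: steric number 3 → sp2.
C5 (3 σ bonds, plus one π bond) has steric number 3: sp2.
C6 (2 σ bonds, plus two π bonds) has steric number 2: sp.
C7 (2 σ bonds, plus two π bonds) has steric number 2: sp.

C1 sp, C2 sp, C3 sp3, C4 sp2, C5 sp2, C6 sp, C7 sp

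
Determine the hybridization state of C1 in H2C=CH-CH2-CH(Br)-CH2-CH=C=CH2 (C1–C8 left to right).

C1: 3 σ bonds, plus one π bond — 3 electron domains, sp2.

sp^2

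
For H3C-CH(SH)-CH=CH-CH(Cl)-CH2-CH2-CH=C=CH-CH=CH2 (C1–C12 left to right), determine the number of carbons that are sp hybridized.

C1: sp3
C2: sp3
C3: sp2
C4: sp2
C5: sp3
C6: sp3
C7: sp3
C8: sp2
C9: sp ✓
C10: sp2
C11: sp2
C12: sp2
C9 → 1 sp carbon.

1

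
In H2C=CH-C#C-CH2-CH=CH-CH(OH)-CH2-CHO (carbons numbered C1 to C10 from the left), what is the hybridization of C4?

C4: 2 σ bonds, plus two π bonds; 2 regions of electron density → sp.

sp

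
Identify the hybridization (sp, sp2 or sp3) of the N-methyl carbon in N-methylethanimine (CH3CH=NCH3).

The N-methyl carbon carries 4 σ bonds, giving a steric number of 4, so it is sp3.

sp³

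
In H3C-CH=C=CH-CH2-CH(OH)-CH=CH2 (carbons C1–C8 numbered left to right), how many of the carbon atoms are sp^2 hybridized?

C1: sp3
C2: sp2 ✓
C3: sp
C4: sp2 ✓
C5: sp3
C6: sp3
C7: sp2 ✓
C8: sp2 ✓
C2, C4, C7, C8 → 4 sp2 carbons.

4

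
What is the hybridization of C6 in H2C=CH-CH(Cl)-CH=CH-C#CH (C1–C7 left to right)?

C6: 2 σ bonds, plus two π bonds — 2 electron domains, sp.

sp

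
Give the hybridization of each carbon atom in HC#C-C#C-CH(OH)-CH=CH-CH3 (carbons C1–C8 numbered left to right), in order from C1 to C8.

C1: 2 σ bonds, plus two π bonds — 2 electron domains, sp.
C2 has 2 σ bonds, plus two π bonds: steric number 2 → sp.
C3: 2 σ bonds, plus two π bonds; 2 regions of electron density → sp.
C4 (2 σ bonds, plus two π bonds) has steric number 2: sp.
C5 carries 4 σ bonds, giving a steric number of 4, so it is sp3.
C6 — 3 σ bonds, plus one π bond. Steric number 3, so sp2.
C7 carries 3 σ bonds, plus one π bond, giving a steric number of 3, so it is sp2.
C8: 4 σ bonds — 4 electron domains, sp3.

C1 sp, C2 sp, C3 sp, C4 sp, C5 sp3, C6 sp2, C7 sp2, C8 sp3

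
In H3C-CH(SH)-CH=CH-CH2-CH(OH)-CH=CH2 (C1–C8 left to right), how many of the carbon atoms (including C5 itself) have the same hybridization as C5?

4

C5 is sp3 (only σ bonds).
C1: sp3 ✓
C2: sp3 ✓
C3: sp2
C4: sp2
C5: sp3 ✓
C6: sp3 ✓
C7: sp2
C8: sp2
4 carbons are sp3.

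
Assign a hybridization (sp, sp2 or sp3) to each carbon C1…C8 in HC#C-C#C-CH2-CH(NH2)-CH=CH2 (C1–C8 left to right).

C1 (2 σ bonds, plus two π bonds) has steric number 2: sp.
C2 has 2 σ bonds, plus two π bonds: steric number 2 → sp.
C3 (2 σ bonds, plus two π bonds) has steric number 2: sp.
C4 carries 2 σ bonds, plus two π bonds, giving a steric number of 2, so it is sp.
C5: 4 σ bonds; 4 regions of electron density → sp3.
C6 is sp3: 4 σ bonds, 4 electron-density regions.
C7 (3 σ bonds, plus one π bond) has steric number 3: sp2.
C8: 3 σ bonds, plus one π bond — 3 electron domains, sp2.

C1 sp, C2 sp, C3 sp, C4 sp, C5 sp3, C6 sp3, C7 sp2, C8 sp2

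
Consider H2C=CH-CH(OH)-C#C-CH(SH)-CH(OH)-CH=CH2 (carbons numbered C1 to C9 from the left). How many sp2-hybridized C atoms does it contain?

C1: sp2 ✓
C2: sp2 ✓
C3: sp3
C4: sp
C5: sp
C6: sp3
C7: sp3
C8: sp2 ✓
C9: sp2 ✓
C1, C2, C8, C9 → 4 sp2 carbons.

4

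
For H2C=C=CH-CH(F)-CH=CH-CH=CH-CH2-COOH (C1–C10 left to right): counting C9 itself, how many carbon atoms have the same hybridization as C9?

2

C9 is sp3 (only σ bonds).
C1: sp2
C2: sp
C3: sp2
C4: sp3 ✓
C5: sp2
C6: sp2
C7: sp2
C8: sp2
C9: sp3 ✓
C10: sp2
2 carbons are sp3.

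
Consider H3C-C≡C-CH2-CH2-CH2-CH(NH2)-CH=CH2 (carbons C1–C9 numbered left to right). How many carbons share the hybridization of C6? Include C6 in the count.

5

C6 is sp3 (only σ bonds).
C1: sp3 ✓
C2: sp
C3: sp
C4: sp3 ✓
C5: sp3 ✓
C6: sp3 ✓
C7: sp3 ✓
C8: sp2
C9: sp2
5 carbons are sp3.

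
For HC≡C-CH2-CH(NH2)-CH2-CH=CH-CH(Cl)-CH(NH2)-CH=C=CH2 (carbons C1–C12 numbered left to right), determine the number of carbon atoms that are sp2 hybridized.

C1: sp
C2: sp
C3: sp3
C4: sp3
C5: sp3
C6: sp2 ✓
C7: sp2 ✓
C8: sp3
C9: sp3
C10: sp2 ✓
C11: sp
C12: sp2 ✓
C6, C7, C10, C12 → 4 sp2 carbons.

4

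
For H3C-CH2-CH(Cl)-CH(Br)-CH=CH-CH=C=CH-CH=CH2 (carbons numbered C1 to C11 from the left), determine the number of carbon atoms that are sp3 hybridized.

4

C1: sp3 ✓
C2: sp3 ✓
C3: sp3 ✓
C4: sp3 ✓
C5: sp2
C6: sp2
C7: sp2
C8: sp
C9: sp2
C10: sp2
C11: sp2
C1, C2, C3, C4 → 4 sp3 carbons.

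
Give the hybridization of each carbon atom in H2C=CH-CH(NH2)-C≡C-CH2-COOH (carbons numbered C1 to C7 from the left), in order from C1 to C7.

C1 sp2, C2 sp2, C3 sp3, C4 sp, C5 sp, C6 sp3, C7 sp2

C1 — 3 σ bonds, plus one π bond. Steric number 3, so sp2.
C2 (3 σ bonds, plus one π bond) has steric number 3: sp2.
C3 — 4 σ bonds. Steric number 4, so sp3.
C4 has 2 σ bonds, plus two π bonds: steric number 2 → sp.
C5 (2 σ bonds, plus two π bonds) has steric number 2: sp.
C6 (4 σ bonds) has steric number 4: sp3.
C7 — 3 σ bonds, plus one π bond. Steric number 3, so sp2.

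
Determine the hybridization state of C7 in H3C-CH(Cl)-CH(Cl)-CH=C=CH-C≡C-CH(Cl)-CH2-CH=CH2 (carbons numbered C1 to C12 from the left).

C7 carries 2 σ bonds, plus two π bonds, giving a steric number of 2, so it is sp.

sp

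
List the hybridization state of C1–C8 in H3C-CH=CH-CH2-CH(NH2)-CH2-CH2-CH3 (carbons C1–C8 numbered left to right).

C1 sp3, C2 sp2, C3 sp2, C4 sp3, C5 sp3, C6 sp3, C7 sp3, C8 sp3

C1: 4 σ bonds; 4 regions of electron density → sp3.
C2: 3 σ bonds, plus one π bond; 3 regions of electron density → sp2.
C3: 3 σ bonds, plus one π bond — 3 electron domains, sp2.
C4 — 4 σ bonds. Steric number 4, so sp3.
C5 has 4 σ bonds: steric number 4 → sp3.
C6 is sp3: 4 σ bonds, 4 electron-density regions.
C7 carries 4 σ bonds, giving a steric number of 4, so it is sp3.
C8: 4 σ bonds — 4 electron domains, sp3.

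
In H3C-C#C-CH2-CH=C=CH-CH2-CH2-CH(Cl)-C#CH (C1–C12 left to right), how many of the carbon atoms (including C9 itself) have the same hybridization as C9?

5

C9 is sp3 (only σ bonds).
C1: sp3 ✓
C2: sp
C3: sp
C4: sp3 ✓
C5: sp2
C6: sp
C7: sp2
C8: sp3 ✓
C9: sp3 ✓
C10: sp3 ✓
C11: sp
C12: sp
5 carbons are sp3.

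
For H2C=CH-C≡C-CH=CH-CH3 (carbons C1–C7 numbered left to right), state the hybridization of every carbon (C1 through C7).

C1 has 3 σ bonds, plus one π bond: steric number 3 → sp2.
C2: 3 σ bonds, plus one π bond — 3 electron domains, sp2.
C3 — 2 σ bonds, plus two π bonds. Steric number 2, so sp.
C4 (2 σ bonds, plus two π bonds) has steric number 2: sp.
C5 is sp2: 3 σ bonds, plus one π bond, 3 electron-density regions.
C6 has 3 σ bonds, plus one π bond: steric number 3 → sp2.
C7 has 4 σ bonds: steric number 4 → sp3.

C1 sp2, C2 sp2, C3 sp, C4 sp, C5 sp2, C6 sp2, C7 sp3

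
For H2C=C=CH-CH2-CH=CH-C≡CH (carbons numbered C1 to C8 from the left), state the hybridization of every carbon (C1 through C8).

C1 sp2, C2 sp, C3 sp2, C4 sp3, C5 sp2, C6 sp2, C7 sp, C8 sp

C1: 3 σ bonds, plus one π bond — 3 electron domains, sp2.
C2 (2 σ bonds, plus two π bonds) has steric number 2: sp.
C3 carries 3 σ bonds, plus one π bond, giving a steric number of 3, so it is sp2.
C4 (4 σ bonds) has steric number 4: sp3.
C5 has 3 σ bonds, plus one π bond: steric number 3 → sp2.
C6 — 3 σ bonds, plus one π bond. Steric number 3, so sp2.
C7 carries 2 σ bonds, plus two π bonds, giving a steric number of 2, so it is sp.
C8 is sp: 2 σ bonds, plus two π bonds, 2 electron-density regions.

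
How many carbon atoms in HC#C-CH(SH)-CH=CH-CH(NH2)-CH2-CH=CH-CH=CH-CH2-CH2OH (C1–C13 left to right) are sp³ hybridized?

5

C1: sp
C2: sp
C3: sp3 ✓
C4: sp2
C5: sp2
C6: sp3 ✓
C7: sp3 ✓
C8: sp2
C9: sp2
C10: sp2
C11: sp2
C12: sp3 ✓
C13: sp3 ✓
C3, C6, C7, C12, C13 → 5 sp3 carbons.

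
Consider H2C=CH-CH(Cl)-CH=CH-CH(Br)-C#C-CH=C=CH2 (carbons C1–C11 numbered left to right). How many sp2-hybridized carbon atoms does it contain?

C1: sp2 ✓
C2: sp2 ✓
C3: sp3
C4: sp2 ✓
C5: sp2 ✓
C6: sp3
C7: sp
C8: sp
C9: sp2 ✓
C10: sp
C11: sp2 ✓
C1, C2, C4, C5, C9, C11 → 6 sp2 carbons.

6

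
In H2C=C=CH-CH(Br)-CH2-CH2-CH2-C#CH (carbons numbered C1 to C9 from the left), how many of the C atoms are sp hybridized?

C1: sp2
C2: sp ✓
C3: sp2
C4: sp3
C5: sp3
C6: sp3
C7: sp3
C8: sp ✓
C9: sp ✓
C2, C8, C9 → 3 sp carbons.

3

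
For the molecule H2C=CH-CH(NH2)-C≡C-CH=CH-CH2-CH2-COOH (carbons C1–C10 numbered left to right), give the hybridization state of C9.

C9 is sp3: 4 σ bonds, 4 electron-density regions.

sp³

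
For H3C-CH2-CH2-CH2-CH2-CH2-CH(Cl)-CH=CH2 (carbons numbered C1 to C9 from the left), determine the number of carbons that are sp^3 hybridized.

C1: sp3 ✓
C2: sp3 ✓
C3: sp3 ✓
C4: sp3 ✓
C5: sp3 ✓
C6: sp3 ✓
C7: sp3 ✓
C8: sp2
C9: sp2
C1, C2, C3, C4, C5, C6, C7 → 7 sp3 carbons.

7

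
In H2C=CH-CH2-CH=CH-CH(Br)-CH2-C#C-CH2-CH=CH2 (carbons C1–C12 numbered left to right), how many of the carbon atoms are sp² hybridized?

6

C1: sp2 ✓
C2: sp2 ✓
C3: sp3
C4: sp2 ✓
C5: sp2 ✓
C6: sp3
C7: sp3
C8: sp
C9: sp
C10: sp3
C11: sp2 ✓
C12: sp2 ✓
C1, C2, C4, C5, C11, C12 → 6 sp2 carbons.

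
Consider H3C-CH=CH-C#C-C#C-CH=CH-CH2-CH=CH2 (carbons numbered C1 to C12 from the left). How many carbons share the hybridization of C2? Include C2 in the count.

C2 is sp2 (one π bond).
C1: sp3
C2: sp2 ✓
C3: sp2 ✓
C4: sp
C5: sp
C6: sp
C7: sp
C8: sp2 ✓
C9: sp2 ✓
C10: sp3
C11: sp2 ✓
C12: sp2 ✓
6 carbons are sp2.

6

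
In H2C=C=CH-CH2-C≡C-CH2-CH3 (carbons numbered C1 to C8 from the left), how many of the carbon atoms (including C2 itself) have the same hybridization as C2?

3

C2 is sp (two π bonds).
C1: sp2
C2: sp ✓
C3: sp2
C4: sp3
C5: sp ✓
C6: sp ✓
C7: sp3
C8: sp3
3 carbons are sp.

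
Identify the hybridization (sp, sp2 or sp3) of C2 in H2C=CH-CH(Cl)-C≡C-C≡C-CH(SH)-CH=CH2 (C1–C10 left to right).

sp^2

C2 (3 σ bonds, plus one π bond) has steric number 3: sp2.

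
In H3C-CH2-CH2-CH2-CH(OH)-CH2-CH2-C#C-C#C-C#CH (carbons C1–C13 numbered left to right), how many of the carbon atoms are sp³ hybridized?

C1: sp3 ✓
C2: sp3 ✓
C3: sp3 ✓
C4: sp3 ✓
C5: sp3 ✓
C6: sp3 ✓
C7: sp3 ✓
C8: sp
C9: sp
C10: sp
C11: sp
C12: sp
C13: sp
C1, C2, C3, C4, C5, C6, C7 → 7 sp3 carbons.

7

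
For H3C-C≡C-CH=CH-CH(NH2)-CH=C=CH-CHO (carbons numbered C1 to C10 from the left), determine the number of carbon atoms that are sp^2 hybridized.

5

C1: sp3
C2: sp
C3: sp
C4: sp2 ✓
C5: sp2 ✓
C6: sp3
C7: sp2 ✓
C8: sp
C9: sp2 ✓
C10: sp2 ✓
C4, C5, C7, C9, C10 → 5 sp2 carbons.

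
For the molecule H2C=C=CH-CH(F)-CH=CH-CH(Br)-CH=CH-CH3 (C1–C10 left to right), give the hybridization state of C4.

C4 carries 4 σ bonds, giving a steric number of 4, so it is sp3.

sp^3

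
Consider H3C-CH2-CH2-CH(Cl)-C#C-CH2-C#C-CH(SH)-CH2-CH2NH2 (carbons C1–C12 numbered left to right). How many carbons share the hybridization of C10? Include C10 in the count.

8

C10 is sp3 (only σ bonds).
C1: sp3 ✓
C2: sp3 ✓
C3: sp3 ✓
C4: sp3 ✓
C5: sp
C6: sp
C7: sp3 ✓
C8: sp
C9: sp
C10: sp3 ✓
C11: sp3 ✓
C12: sp3 ✓
8 carbons are sp3.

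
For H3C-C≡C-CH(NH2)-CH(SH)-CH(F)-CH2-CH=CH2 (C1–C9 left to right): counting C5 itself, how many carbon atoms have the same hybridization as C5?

C5 is sp3 (only σ bonds).
C1: sp3 ✓
C2: sp
C3: sp
C4: sp3 ✓
C5: sp3 ✓
C6: sp3 ✓
C7: sp3 ✓
C8: sp2
C9: sp2
5 carbons are sp3.

5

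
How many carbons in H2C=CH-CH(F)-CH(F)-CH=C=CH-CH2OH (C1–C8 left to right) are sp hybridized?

C1: sp2
C2: sp2
C3: sp3
C4: sp3
C5: sp2
C6: sp ✓
C7: sp2
C8: sp3
C6 → 1 sp carbon.

1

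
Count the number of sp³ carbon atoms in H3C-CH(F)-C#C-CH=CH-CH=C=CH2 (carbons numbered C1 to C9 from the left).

2

C1: sp3 ✓
C2: sp3 ✓
C3: sp
C4: sp
C5: sp2
C6: sp2
C7: sp2
C8: sp
C9: sp2
C1, C2 → 2 sp3 carbons.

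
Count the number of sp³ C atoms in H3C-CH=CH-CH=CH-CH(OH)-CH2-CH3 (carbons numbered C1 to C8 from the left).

4

C1: sp3 ✓
C2: sp2
C3: sp2
C4: sp2
C5: sp2
C6: sp3 ✓
C7: sp3 ✓
C8: sp3 ✓
C1, C6, C7, C8 → 4 sp3 carbons.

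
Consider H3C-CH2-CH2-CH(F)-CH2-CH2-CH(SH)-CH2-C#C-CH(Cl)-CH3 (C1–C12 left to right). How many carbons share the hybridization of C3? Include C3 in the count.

C3 is sp3 (only σ bonds).
C1: sp3 ✓
C2: sp3 ✓
C3: sp3 ✓
C4: sp3 ✓
C5: sp3 ✓
C6: sp3 ✓
C7: sp3 ✓
C8: sp3 ✓
C9: sp
C10: sp
C11: sp3 ✓
C12: sp3 ✓
10 carbons are sp3.

10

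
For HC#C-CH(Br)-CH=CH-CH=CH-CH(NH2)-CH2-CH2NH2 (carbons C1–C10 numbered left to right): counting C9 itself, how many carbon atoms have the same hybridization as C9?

4

C9 is sp3 (only σ bonds).
C1: sp
C2: sp
C3: sp3 ✓
C4: sp2
C5: sp2
C6: sp2
C7: sp2
C8: sp3 ✓
C9: sp3 ✓
C10: sp3 ✓
4 carbons are sp3.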